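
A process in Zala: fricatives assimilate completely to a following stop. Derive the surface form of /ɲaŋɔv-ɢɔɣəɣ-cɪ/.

[ɲaŋɔɢɢɔɣəccɪ]

/v/ is the segment targeted by the rule; it sits immediately before /ɢ/, so it assimilates completely and surfaces as [ɢ].
At the second juncture, /ɣ/ likewise becomes [c] adjacent to /c/.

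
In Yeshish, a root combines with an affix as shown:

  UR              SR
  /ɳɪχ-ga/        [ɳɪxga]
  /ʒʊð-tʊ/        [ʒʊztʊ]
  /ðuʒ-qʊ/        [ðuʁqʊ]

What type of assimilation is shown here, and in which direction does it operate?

The segment that alternates is /χ/, which surfaces as [x] when adjacent to /g/.
/χ/ is uvular while /g/ is velar; the output [x] is velar, matching the trigger — so the feature that spreads is place.
Manner and voice are unchanged, so the assimilation is partial, not total.
Checking the remaining alternations: /ð/ → [z] before /t/ (dental → alveolar, matching alveolar); /ʒ/ → [ʁ] before /q/ (postalveolar → uvular, matching uvular) — only place changes, and always toward the following segment.
The trigger is the following segment, so the direction is regressive (anticipatory).

regressive place assimilation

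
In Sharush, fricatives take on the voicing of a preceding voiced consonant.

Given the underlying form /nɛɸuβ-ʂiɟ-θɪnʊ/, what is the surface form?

[nɛɸuβʐiɟðɪnʊ]

/ʂ/ is a voiceless retroflex fricative. The preceding trigger /β/ is voiced, so /ʂ/ must become voiced as well.
Changing only its voicing to voiced gives [ʐ] — the voiced retroflex fricative.
The same rule applies at the second boundary: /θ/ → [ð] next to /ɟ/.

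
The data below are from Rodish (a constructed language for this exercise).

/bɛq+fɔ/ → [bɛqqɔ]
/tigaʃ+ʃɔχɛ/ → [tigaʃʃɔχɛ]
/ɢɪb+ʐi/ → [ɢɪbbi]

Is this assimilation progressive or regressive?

The segment that alternates is /f/, which surfaces as [q] when adjacent to /q/.
The output [q] is identical to the trigger /q/ — every feature (place, manner, voicing) has been copied — so this is total assimilation.
The other form behaves the same way: /ʐ/ → [b] after /b/ — in each case the output is a copy of the preceding consonant.
In [tigaʃʃɔχɛ] the two consonants at the boundary are already identical (/ʃ/ + /ʃ/), so the rule applies vacuously and nothing changes.
Since the segment that changes follows the conditioning segment, the assimilation is progressive.

progressive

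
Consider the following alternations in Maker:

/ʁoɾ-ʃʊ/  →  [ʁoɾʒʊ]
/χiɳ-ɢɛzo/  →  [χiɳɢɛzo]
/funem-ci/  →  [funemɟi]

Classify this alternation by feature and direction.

progressive voicing assimilation

Underlying /ʃ/ is realised as [ʒ] next to /ɾ/; /ɾ/ itself does not change.
/ʃ/ is voiceless while /ɾ/ is voiced; the output [ʒ] is voiced, matching the trigger — so the feature that spreads is voicing.
Place and manner are unchanged, so the assimilation is partial, not total.
The other alternating form patterns the same way: /c/ → [ɟ] after /m/ (voiceless → voiced, matching voiced) — only voicing changes, and always toward the preceding segment.
Nothing changes in [χiɳɢɛzo]: there the adjacent consonants already agree in voicing (/ɢ/ and /ɳ/ are both voiced), so this form is consistent with the same rule.
Since the segment that changes follows the conditioning segment, the assimilation is progressive.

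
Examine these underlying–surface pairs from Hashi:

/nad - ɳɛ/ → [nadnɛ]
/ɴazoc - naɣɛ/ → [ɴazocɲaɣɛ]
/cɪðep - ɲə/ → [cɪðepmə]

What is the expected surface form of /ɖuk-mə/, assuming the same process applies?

The data show progressive place assimilation: /ɳ/ → [n] after /d/; /n/ → [ɲ] after /c/; /ɲ/ → [m] after /p/. In each pair only place changes, matching the preceding consonant, while manner and voice stay constant.
The rule targets /m/ (voiced bilabial nasal), which sits after the trigger /k/ (velar).
Changing only its place to velar gives [ŋ] — the voiced velar nasal.

[ɖukŋə]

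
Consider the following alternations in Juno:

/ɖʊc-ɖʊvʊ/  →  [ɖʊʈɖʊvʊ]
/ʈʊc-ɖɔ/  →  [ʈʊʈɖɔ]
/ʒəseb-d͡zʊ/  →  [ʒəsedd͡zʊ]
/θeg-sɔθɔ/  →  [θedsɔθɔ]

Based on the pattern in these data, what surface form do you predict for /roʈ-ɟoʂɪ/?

The data show regressive place assimilation: /c/ → [ʈ] before /ɖ/; /b/ → [d] before /d͡z/; /g/ → [d] before /s/. In each pair only place changes, matching the following consonant, while manner and voice stay constant.
The rule targets /ʈ/ (voiceless retroflex stop), which sits before the trigger /ɟ/ (palatal).
A voiceless palatal stop is [c], so the surface segment is [c].

[rocɟoʂɪ]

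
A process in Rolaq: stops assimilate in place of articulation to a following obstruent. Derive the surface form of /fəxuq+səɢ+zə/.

The rule targets /q/ (voiceless uvular stop), which sits before the trigger /s/ (alveolar).
Changing only its place to alveolar gives [t] — the voiceless alveolar stop.
The same rule applies at the second boundary: /ɢ/ → [d] next to /z/.

[fəxutsədzə]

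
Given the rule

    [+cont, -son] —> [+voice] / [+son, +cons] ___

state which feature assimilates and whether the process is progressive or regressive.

The target ([+cont, -son], fricatives) acquires [+voice] next to a sonorant consonant ([+son, +cons]) — it takes on the voicing of its neighbour, so the feature that spreads is voicing.
Since the environment is written before the underscore, the trigger precedes the target; the direction is progressive.

progressive voicing assimilation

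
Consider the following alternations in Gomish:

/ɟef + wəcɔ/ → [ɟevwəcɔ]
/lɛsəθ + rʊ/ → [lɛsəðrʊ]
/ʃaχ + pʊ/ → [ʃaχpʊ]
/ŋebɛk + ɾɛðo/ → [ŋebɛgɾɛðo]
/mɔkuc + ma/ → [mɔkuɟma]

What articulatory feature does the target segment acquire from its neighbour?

Comparing underlying and surface forms, /f/ → [v] is the alternation; the neighbouring /w/ is constant.
The change voiceless → voiced matches the voicing of the following /w/, identifying this as voicing assimilation.
Checking the remaining alternations: /θ/ → [ð] before /r/ (voiceless → voiced, matching voiced); /k/ → [g] before /ɾ/ (voiceless → voiced, matching voiced); /c/ → [ɟ] before /m/ (voiceless → voiced, matching voiced) — only voicing changes, and always toward the following segment.
No alternation appears in [ʃaχpʊ]: there the adjacent consonants already agree in voicing (/χ/ and /p/ are both voiceless), so this form is consistent with the same rule.

voicing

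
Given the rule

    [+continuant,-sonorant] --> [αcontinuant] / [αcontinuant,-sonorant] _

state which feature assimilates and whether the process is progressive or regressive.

The rule copies [continuant] (continuancy) from the environment onto the target fricatives; since [±continuant] encodes the stop/fricative manner contrast, the assimilating dimension is manner.
Since the environment is written before the underscore, the trigger precedes the target; the direction is progressive.

progressive manner assimilation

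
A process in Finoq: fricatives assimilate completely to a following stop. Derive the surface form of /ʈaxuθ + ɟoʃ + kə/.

/θ/ is the segment targeted by the rule; it sits immediately before /ɟ/, so it assimilates completely and surfaces as [ɟ].
The same rule applies at the second boundary: /ʃ/ → [k] next to /k/.

[ʈaxuɟɟokkə]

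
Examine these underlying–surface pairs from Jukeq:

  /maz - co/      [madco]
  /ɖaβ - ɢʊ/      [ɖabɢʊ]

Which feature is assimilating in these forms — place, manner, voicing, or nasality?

Underlying /z/ is realised as [d] next to /c/; /c/ itself does not change.
The change fricative → stop matches the manner of the following /c/, identifying this as manner assimilation.
The same holds elsewhere in the data: /β/ → [b] before /ɢ/ (fricative → stop, matching a stop) — only manner changes, and always toward the following segment.

manner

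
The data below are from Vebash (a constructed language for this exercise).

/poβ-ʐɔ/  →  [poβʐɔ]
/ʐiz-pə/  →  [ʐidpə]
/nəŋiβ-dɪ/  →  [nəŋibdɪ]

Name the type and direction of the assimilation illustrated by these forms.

regressive manner assimilation

Underlying /z/ is realised as [d] next to /p/; /p/ itself does not change.
/z/ is a fricative while /p/ is a stop; the output [d] is a stop, matching the trigger — so the feature that spreads is manner.
Place and voice are unchanged, so the assimilation is partial, not total.
The same holds elsewhere in the data: /β/ → [b] before /d/ (fricative → stop, matching a stop) — only manner changes, and always toward the following segment.
Nothing changes in [poβʐɔ]: there the adjacent consonants already agree in manner (/β/ and /ʐ/ are both fricatives), so this form is consistent with the same rule.
The trigger is the following segment, so the direction is regressive (anticipatory).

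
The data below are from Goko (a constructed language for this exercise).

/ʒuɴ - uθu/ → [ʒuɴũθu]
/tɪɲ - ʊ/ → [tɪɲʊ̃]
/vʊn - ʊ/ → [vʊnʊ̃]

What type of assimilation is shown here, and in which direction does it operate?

progressive nasality assimilation (vowel nasalisation)

The vowel /u/ surfaces as nasalised [ũ] next to the preceding nasal /ɴ/ — it has acquired the [+nasal] feature of its neighbour.
The other forms show the same pattern: /ʊ/ → [ʊ̃] after /ɲ/; /ʊ/ → [ʊ̃] after /n/ — each time a vowel is nasalised next to a preceding nasal.
Because the conditioning nasal is to the left of the vowel that changes, the process is progressive (perseverative).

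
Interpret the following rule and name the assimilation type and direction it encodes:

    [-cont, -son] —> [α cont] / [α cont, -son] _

progressive manner assimilation

The shared variable α links the value of [cont] on the target to that of the neighbouring obstruent. [cont] distinguishes stops from fricatives — a manner-of-articulation feature — so this is manner assimilation.
Since the environment is written before the underscore, the trigger precedes the target; the direction is progressive.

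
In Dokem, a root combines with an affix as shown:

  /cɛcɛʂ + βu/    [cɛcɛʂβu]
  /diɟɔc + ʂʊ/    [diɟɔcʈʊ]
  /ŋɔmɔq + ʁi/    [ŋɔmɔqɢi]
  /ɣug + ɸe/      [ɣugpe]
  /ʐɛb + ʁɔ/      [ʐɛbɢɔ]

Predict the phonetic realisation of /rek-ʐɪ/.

The data show progressive manner assimilation: /ʂ/ → [ʈ] after /c/; /ʁ/ → [ɢ] after /q/; /ɸ/ → [p] after /g/; /ʁ/ → [ɢ] after /b/. In each pair only manner changes, matching the preceding consonant, while place and voice stay constant.
No alternation appears in [cɛcɛʂβu]: there the adjacent consonants already agree in manner (/β/ and /ʂ/ are both fricatives), so this form is consistent with the same rule.
The rule targets /ʐ/ (voiced retroflex fricative), which sits after the trigger /k/ (stop).
The voiced retroflex stop is [ɖ], so /ʐ/ → [ɖ].

[rekɖɪ]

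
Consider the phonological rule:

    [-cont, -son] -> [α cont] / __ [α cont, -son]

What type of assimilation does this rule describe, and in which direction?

regressive manner assimilation

The shared variable α links the value of [cont] on the target to that of the neighbouring obstruent. [cont] distinguishes stops from fricatives — a manner-of-articulation feature — so this is manner assimilation.
Since the environment is written after the underscore, the trigger follows the target; the direction is regressive.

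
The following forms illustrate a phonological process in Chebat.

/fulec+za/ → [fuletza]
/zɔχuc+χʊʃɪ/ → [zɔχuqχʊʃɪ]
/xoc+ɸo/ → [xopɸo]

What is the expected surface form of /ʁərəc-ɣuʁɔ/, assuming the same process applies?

The data show regressive place assimilation: /c/ → [t] before /z/; /c/ → [q] before /χ/; /c/ → [p] before /ɸ/. In each pair only place changes, matching the following consonant, while manner and voice stay constant.
The rule targets /c/ (voiceless palatal stop), which sits before the trigger /ɣ/ (velar).
Changing only its place to velar gives [k] — the voiceless velar stop.

[ʁərəkɣuʁɔ]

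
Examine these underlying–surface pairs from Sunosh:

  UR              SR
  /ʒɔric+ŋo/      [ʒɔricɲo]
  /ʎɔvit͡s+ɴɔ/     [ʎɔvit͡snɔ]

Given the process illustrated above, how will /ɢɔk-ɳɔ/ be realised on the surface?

The data show progressive place assimilation: /ŋ/ → [ɲ] after /c/; /ɴ/ → [n] after /t͡s/. In each pair only place changes, matching the preceding consonant, while manner and voice stay constant.
The rule targets /ɳ/ (voiced retroflex nasal), which sits after the trigger /k/ (velar).
A voiced velar nasal is [ŋ], so the surface segment is [ŋ].

[ɢɔkŋɔ]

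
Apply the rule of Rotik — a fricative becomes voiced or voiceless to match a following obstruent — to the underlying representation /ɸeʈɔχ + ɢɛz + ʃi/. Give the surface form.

/χ/ is a voiceless uvular fricative. The following trigger /ɢ/ is voiced, so /χ/ must become voiced as well.
Changing only its voicing to voiced gives [ʁ] — the voiced uvular fricative.
The same rule applies at the second boundary: /z/ → [s] next to /ʃ/.

[ɸeʈɔʁɢɛsʃi]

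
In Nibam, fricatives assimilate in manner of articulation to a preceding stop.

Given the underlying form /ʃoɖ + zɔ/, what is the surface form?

/z/ is a voiced alveolar fricative. The preceding trigger /ɖ/ is a stop, so /z/ must become a stop as well.
Changing only its manner to stop gives [d] — the voiced alveolar stop.

[ʃoɖdɔ]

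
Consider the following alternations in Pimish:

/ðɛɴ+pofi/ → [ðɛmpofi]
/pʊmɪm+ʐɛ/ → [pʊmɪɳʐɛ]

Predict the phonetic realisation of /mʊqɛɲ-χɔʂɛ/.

[mʊqɛɴχɔʂɛ]

The data show regressive place assimilation: /ɴ/ → [m] before /p/; /m/ → [ɳ] before /ʐ/. In each pair only place changes, matching the following consonant, while manner and voice stay constant.
The rule targets /ɲ/ (voiced palatal nasal), which sits before the trigger /χ/ (uvular).
Changing only its place to uvular gives [ɴ] — the voiced uvular nasal.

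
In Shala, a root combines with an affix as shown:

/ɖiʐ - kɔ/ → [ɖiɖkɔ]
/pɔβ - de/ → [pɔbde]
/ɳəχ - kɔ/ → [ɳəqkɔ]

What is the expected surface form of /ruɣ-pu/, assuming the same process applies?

The data show regressive manner assimilation: /ʐ/ → [ɖ] before /k/; /β/ → [b] before /d/; /χ/ → [q] before /k/. In each pair only manner changes, matching the following consonant, while place and voice stay constant.
/ɣ/ is a voiced velar fricative. The following trigger /p/ is a stop, so /ɣ/ must become a stop as well.
A voiced velar stop is [g], so the surface segment is [g].

[rugpu]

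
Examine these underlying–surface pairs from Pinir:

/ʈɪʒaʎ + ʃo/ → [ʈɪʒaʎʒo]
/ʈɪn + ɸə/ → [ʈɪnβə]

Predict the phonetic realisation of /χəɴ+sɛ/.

[χəɴzɛ]

The data show progressive voicing assimilation: /ʃ/ → [ʒ] after /ʎ/; /ɸ/ → [β] after /n/. In each pair only voicing changes, matching the preceding consonant, while place and manner stay constant.
The rule targets /s/ (voiceless alveolar fricative), which sits after the trigger /ɴ/ (voiced).
The voiced alveolar fricative is [z], so /s/ → [z].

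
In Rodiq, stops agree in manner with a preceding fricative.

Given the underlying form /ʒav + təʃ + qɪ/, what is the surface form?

[ʒavsəʃχɪ]

The rule targets /t/ (voiceless alveolar stop), which sits after the trigger /v/ (fricative).
A voiceless alveolar fricative is [s], so the surface segment is [s].
At the second juncture, /q/ likewise becomes [χ] adjacent to /ʃ/.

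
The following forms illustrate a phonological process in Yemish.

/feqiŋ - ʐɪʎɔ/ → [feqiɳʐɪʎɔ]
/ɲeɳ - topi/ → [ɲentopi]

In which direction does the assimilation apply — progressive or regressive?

The segment that alternates is /ŋ/, which surfaces as [ɳ] when adjacent to /ʐ/.
/ŋ/ is velar while /ʐ/ is retroflex; the output [ɳ] is retroflex, matching the trigger — so the feature that spreads is place.
Checking the remaining alternation: /ɳ/ → [n] before /t/ (retroflex → alveolar, matching alveolar) — only place changes, and always toward the following segment.
The trigger is the following segment, so the direction is regressive (anticipatory).

regressive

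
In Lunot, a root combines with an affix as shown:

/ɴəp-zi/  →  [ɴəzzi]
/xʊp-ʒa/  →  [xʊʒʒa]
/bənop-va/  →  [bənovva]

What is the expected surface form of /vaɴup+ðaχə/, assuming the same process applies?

[vaɴuððaχə]

The data show regressive total assimilation (/p/ → [z] before /z/; /p/ → [ʒ] before /ʒ/; /p/ → [v] before /v/): in every case the target segment becomes identical to its following neighbour, copying more than a single feature.
/p/ is the segment targeted by the rule; it sits immediately before /ð/, so it assimilates completely and surfaces as [ð].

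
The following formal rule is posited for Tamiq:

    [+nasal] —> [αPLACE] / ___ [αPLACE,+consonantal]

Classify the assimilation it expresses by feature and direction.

regressive place assimilation

The shared variable α links the value of the place features (abbreviated [PLACE]) on the target to the same value on the neighbouring segment, so place is the feature that assimilates.
The conditioning segment sits to the right of the focus bar, meaning the trigger follows the segment that changes — regressive assimilation.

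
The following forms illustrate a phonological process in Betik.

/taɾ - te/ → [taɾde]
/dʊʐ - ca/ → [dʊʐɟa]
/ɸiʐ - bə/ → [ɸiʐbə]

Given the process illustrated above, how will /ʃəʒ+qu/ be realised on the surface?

[ʃəʒɢu]

The data show progressive voicing assimilation: /t/ → [d] after /ɾ/; /c/ → [ɟ] after /ʐ/. In each pair only voicing changes, matching the preceding consonant, while place and manner stay constant.
No alternation appears in [ɸiʐbə]: there the adjacent consonants already agree in voicing (/b/ and /ʐ/ are both voiced), so this form is consistent with the same rule.
/q/ is a voiceless uvular stop. The preceding trigger /ʒ/ is voiced, so /q/ must become voiced as well.
The voiced uvular stop is [ɢ], so /q/ → [ɢ].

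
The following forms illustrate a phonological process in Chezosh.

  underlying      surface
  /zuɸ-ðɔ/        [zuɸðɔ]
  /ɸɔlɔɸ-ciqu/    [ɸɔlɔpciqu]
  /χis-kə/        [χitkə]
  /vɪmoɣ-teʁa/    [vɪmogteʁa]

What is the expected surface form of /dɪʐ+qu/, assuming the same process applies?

[dɪɖqu]

The data show regressive manner assimilation: /ɸ/ → [p] before /c/; /s/ → [t] before /k/; /ɣ/ → [g] before /t/. In each pair only manner changes, matching the following consonant, while place and voice stay constant.
No alternation appears in [zuɸðɔ]: there the adjacent consonants already agree in manner (/ɸ/ and /ð/ are both fricatives), so this form is consistent with the same rule.
/ʐ/ is a voiced retroflex fricative. The following trigger /q/ is a stop, so /ʐ/ must become a stop as well.
A voiced retroflex stop is [ɖ], so the surface segment is [ɖ].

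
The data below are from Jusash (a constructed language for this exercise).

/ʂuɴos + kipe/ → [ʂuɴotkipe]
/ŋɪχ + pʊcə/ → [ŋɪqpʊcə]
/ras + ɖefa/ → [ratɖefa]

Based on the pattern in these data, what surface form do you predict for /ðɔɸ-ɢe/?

The data show regressive manner assimilation: /s/ → [t] before /k/; /χ/ → [q] before /p/; /s/ → [t] before /ɖ/. In each pair only manner changes, matching the following consonant, while place and voice stay constant.
The rule targets /ɸ/ (voiceless bilabial fricative), which sits before the trigger /ɢ/ (stop).
A voiceless bilabial stop is [p], so the surface segment is [p].

[ðɔpɢe]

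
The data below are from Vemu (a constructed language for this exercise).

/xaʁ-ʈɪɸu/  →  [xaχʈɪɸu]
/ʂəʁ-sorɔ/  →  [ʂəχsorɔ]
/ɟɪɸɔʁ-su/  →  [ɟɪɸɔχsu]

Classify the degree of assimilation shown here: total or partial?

partial assimilation

Comparing underlying and surface forms, /ʁ/ → [χ] is the alternation; the neighbouring /ʈ/ is constant.
The change voiced → voiceless matches the voicing of the following /ʈ/, identifying this as voicing assimilation.
Place and manner are unchanged, so the assimilation is partial, not total.
The other alternating form patterns the same way: /ʁ/ → [χ] before /s/ (voiced → voiceless, matching voiceless) — only voicing changes, and always toward the following segment.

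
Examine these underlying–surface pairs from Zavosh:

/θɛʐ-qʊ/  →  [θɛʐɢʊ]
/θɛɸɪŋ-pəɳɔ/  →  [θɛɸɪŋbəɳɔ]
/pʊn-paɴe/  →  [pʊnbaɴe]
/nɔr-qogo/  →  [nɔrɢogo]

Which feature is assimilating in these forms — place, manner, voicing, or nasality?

voicing

Underlying /q/ is realised as [ɢ] next to /ʐ/; /ʐ/ itself does not change.
/q/ is voiceless while /ʐ/ is voiced; the output [ɢ] is voiced, matching the trigger — so the feature that spreads is voicing.
The other alternating forms pattern the same way: /p/ → [b] after /ŋ/ (voiceless → voiced, matching voiced); /p/ → [b] after /n/ (voiceless → voiced, matching voiced); /q/ → [ɢ] after /r/ (voiceless → voiced, matching voiced) — only voicing changes, and always toward the preceding segment.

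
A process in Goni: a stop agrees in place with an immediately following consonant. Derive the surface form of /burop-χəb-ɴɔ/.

[buroqχəɢɴɔ]

The rule targets /p/ (voiceless bilabial stop), which sits before the trigger /χ/ (uvular).
Changing only its place to uvular gives [q] — the voiceless uvular stop.
The same rule applies at the second boundary: /b/ → [ɢ] next to /ɴ/.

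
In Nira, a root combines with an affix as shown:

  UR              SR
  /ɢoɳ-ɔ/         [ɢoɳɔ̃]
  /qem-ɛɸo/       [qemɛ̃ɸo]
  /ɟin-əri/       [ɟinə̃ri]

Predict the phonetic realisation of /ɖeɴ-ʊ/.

The data show progressive nasality assimilation (vowel nasalisation): /ɔ/ → [ɔ̃] after /ɳ/; /ɛ/ → [ɛ̃] after /m/; /ə/ → [ə̃] after /n/ — a vowel is nasalised by an immediately preceding nasal consonant.
The vowel /ʊ/ is adjacent to the preceding nasal /ɴ/, so it acquires [+nasal] and surfaces as [ʊ̃].

[ɖeɴʊ̃]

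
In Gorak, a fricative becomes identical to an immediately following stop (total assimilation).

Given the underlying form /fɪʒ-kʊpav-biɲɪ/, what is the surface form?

[fɪkkʊpabbiɲɪ]

/ʒ/ is the segment targeted by the rule; it sits immediately before /k/, so it assimilates completely and surfaces as [k].
The same rule applies at the second boundary: /v/ → [b] next to /b/.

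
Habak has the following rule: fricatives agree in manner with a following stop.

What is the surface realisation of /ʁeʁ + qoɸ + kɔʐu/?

[ʁeɢqopkɔʐu]

The rule targets /ʁ/ (voiced uvular fricative), which sits before the trigger /q/ (stop).
Changing only its manner to stop gives [ɢ] — the voiced uvular stop.
At the second juncture, /ɸ/ likewise becomes [p] adjacent to /k/.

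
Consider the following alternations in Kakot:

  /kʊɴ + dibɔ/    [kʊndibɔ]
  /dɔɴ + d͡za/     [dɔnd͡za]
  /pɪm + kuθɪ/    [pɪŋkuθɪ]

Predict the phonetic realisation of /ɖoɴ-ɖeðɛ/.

[ɖoɳɖeðɛ]

The data show regressive place assimilation: /ɴ/ → [n] before /d/; /ɴ/ → [n] before /d͡z/; /m/ → [ŋ] before /k/. In each pair only place changes, matching the following consonant, while manner and voice stay constant.
The rule targets /ɴ/ (voiced uvular nasal), which sits before the trigger /ɖ/ (retroflex).
A voiced retroflex nasal is [ɳ], so the surface segment is [ɳ].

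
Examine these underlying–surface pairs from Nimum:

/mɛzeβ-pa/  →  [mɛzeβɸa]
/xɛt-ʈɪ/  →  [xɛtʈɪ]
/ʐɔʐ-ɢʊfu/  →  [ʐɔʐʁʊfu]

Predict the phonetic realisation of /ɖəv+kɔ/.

The data show progressive manner assimilation: /p/ → [ɸ] after /β/; /ɢ/ → [ʁ] after /ʐ/. In each pair only manner changes, matching the preceding consonant, while place and voice stay constant.
No alternation appears in [xɛtʈɪ]: there the adjacent consonants already agree in manner (/ʈ/ and /t/ are both stops), so this form is consistent with the same rule.
The rule targets /k/ (voiceless velar stop), which sits after the trigger /v/ (fricative).
Changing only its manner to fricative gives [x] — the voiceless velar fricative.

[ɖəvxɔ]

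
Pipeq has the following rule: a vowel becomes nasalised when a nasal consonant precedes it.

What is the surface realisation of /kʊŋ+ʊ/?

The vowel /ʊ/ is adjacent to the preceding nasal /ŋ/, so it acquires [+nasal] and surfaces as [ʊ̃].

[kʊŋʊ̃]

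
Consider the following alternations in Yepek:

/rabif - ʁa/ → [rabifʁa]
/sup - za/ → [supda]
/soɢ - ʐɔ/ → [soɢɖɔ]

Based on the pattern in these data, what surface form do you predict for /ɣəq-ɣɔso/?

[ɣəqgɔso]

The data show progressive manner assimilation: /z/ → [d] after /p/; /ʐ/ → [ɖ] after /ɢ/. In each pair only manner changes, matching the preceding consonant, while place and voice stay constant.
Nothing changes in [rabifʁa]: there the adjacent consonants already agree in manner (/ʁ/ and /f/ are both fricatives), so this form is consistent with the same rule.
The rule targets /ɣ/ (voiced velar fricative), which sits after the trigger /q/ (stop).
Changing only its manner to stop gives [g] — the voiced velar stop.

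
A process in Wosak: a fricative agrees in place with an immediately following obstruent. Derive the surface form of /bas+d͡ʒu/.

[baʃd͡ʒu]

The rule targets /s/ (voiceless alveolar fricative), which sits before the trigger /d͡ʒ/ (postalveolar).
Changing only its place to postalveolar gives [ʃ] — the voiceless postalveolar fricative.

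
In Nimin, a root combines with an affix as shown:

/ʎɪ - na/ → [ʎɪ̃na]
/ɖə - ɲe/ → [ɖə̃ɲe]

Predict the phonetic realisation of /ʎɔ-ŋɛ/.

[ʎɔ̃ŋɛ]

The data show regressive nasality assimilation (vowel nasalisation): /ɪ/ → [ɪ̃] before /n/; /ə/ → [ə̃] before /ɲ/ — a vowel is nasalised by an immediately following nasal consonant.
The vowel /ɔ/ is adjacent to the following nasal /ŋ/, so it acquires [+nasal] and surfaces as [ɔ̃].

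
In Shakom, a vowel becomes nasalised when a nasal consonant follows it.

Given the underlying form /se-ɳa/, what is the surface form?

/e/ sits next to the nasal /ɳ/ and is therefore nasalised to [ẽ].

[sẽɳa]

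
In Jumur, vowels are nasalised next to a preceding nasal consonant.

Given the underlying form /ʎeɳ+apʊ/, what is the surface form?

[ʎeɳãpʊ]

/a/ sits next to the nasal /ɳ/ and is therefore nasalised to [ã].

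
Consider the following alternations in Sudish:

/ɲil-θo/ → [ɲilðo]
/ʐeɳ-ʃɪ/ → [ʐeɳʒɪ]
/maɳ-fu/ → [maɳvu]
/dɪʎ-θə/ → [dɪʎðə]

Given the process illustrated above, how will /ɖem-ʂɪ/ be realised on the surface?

[ɖemʐɪ]

The data show progressive voicing assimilation: /θ/ → [ð] after /l/; /ʃ/ → [ʒ] after /ɳ/; /f/ → [v] after /ɳ/; /θ/ → [ð] after /ʎ/. In each pair only voicing changes, matching the preceding consonant, while place and manner stay constant.
/ʂ/ is a voiceless retroflex fricative. The preceding trigger /m/ is voiced, so /ʂ/ must become voiced as well.
A voiced retroflex fricative is [ʐ], so the surface segment is [ʐ].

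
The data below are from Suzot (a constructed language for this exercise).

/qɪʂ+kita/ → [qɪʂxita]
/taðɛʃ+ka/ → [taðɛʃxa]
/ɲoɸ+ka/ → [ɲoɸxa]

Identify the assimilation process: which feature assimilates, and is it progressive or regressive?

The segment that alternates is /k/, which surfaces as [x] when adjacent to /ʂ/.
The change stop → fricative matches the manner of the preceding /ʂ/, identifying this as manner assimilation.
Place and voice are unchanged, so the assimilation is partial, not total.
The other alternating forms pattern the same way: /k/ → [x] after /ʃ/ (stop → fricative, matching a fricative); /k/ → [x] after /ɸ/ (stop → fricative, matching a fricative) — only manner changes, and always toward the preceding segment.
The trigger is the preceding segment, so the direction is progressive (perseverative).

progressive manner assimilation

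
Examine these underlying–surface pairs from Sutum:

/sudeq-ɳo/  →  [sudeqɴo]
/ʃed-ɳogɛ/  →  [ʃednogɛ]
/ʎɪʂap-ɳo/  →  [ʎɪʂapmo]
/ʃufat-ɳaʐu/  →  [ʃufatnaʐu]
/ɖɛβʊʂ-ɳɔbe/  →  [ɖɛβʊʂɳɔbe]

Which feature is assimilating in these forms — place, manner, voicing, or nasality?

Underlying /ɳ/ is realised as [ɴ] next to /q/; /q/ itself does not change.
The change retroflex → uvular matches the place of the preceding /q/, identifying this as place assimilation.
The same holds elsewhere in the data: /ɳ/ → [n] after /d/ (retroflex → alveolar, matching alveolar); /ɳ/ → [m] after /p/ (retroflex → bilabial, matching bilabial); /ɳ/ → [n] after /t/ (retroflex → alveolar, matching alveolar) — only place changes, and always toward the preceding segment.
No alternation appears in [ɖɛβʊʂɳɔbe]: there the adjacent consonants already agree in place (/ɳ/ and /ʂ/ are both retroflex), so this form is consistent with the same rule.

place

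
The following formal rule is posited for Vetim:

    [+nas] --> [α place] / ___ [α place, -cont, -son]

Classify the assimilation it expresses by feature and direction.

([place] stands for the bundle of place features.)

The rule copies the place features (abbreviated [place]) from the environment onto the target, so the assimilating feature is place.
Since the environment is written after the underscore, the trigger follows the target; the direction is regressive.

regressive place assimilation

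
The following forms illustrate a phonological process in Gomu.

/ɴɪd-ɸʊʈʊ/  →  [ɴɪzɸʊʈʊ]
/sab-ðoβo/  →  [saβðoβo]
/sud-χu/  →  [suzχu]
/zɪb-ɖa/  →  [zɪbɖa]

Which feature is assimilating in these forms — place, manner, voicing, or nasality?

manner

Underlying /d/ is realised as [z] next to /ɸ/; /ɸ/ itself does not change.
/d/ is a stop while /ɸ/ is a fricative; the output [z] is a fricative, matching the trigger — so the feature that spreads is manner.
The other alternating forms pattern the same way: /b/ → [β] before /ð/ (stop → fricative, matching a fricative); /d/ → [z] before /χ/ (stop → fricative, matching a fricative) — only manner changes, and always toward the following segment.
No alternation appears in [zɪbɖa]: there the adjacent consonants already agree in manner (/b/ and /ɖ/ are both stops), so this form is consistent with the same rule.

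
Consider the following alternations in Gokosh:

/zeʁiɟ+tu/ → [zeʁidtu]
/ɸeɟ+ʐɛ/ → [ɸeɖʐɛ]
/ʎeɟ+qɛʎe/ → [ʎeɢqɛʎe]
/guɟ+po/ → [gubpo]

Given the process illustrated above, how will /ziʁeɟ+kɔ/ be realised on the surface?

[ziʁegkɔ]

The data show regressive place assimilation: /ɟ/ → [d] before /t/; /ɟ/ → [ɖ] before /ʐ/; /ɟ/ → [ɢ] before /q/; /ɟ/ → [b] before /p/. In each pair only place changes, matching the following consonant, while manner and voice stay constant.
/ɟ/ is a voiced palatal stop. The following trigger /k/ is velar, so /ɟ/ must become velar as well.
The voiced velar stop is [g], so /ɟ/ → [g].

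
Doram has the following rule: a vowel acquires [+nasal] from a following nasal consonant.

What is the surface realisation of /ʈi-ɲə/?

[ʈĩɲə]

The vowel /i/ is adjacent to the following nasal /ɲ/, so it acquires [+nasal] and surfaces as [ĩ].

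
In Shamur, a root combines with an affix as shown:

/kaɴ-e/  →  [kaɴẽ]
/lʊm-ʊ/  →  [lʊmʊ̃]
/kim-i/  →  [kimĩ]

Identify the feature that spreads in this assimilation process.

nasality

The vowel /e/ surfaces as nasalised [ẽ] next to the preceding nasal /ɴ/ — it has acquired the [+nasal] feature of its neighbour.
The other forms show the same pattern: /ʊ/ → [ʊ̃] after /m/; /i/ → [ĩ] after /m/ — each time a vowel is nasalised next to a preceding nasal.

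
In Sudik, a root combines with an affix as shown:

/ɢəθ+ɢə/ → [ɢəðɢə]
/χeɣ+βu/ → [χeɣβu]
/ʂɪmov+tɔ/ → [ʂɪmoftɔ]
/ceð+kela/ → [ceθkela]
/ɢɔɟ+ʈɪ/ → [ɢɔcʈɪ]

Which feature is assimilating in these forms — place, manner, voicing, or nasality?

The segment that alternates is /θ/, which surfaces as [ð] when adjacent to /ɢ/.
/θ/ is voiceless while /ɢ/ is voiced; the output [ð] is voiced, matching the trigger — so the feature that spreads is voicing.
Checking the remaining alternations: /v/ → [f] before /t/ (voiced → voiceless, matching voiceless); /ð/ → [θ] before /k/ (voiced → voiceless, matching voiceless); /ɟ/ → [c] before /ʈ/ (voiced → voiceless, matching voiceless) — only voicing changes, and always toward the following segment.
Nothing changes in [χeɣβu]: there the adjacent consonants already agree in voicing (/ɣ/ and /β/ are both voiced), so this form is consistent with the same rule.

voicing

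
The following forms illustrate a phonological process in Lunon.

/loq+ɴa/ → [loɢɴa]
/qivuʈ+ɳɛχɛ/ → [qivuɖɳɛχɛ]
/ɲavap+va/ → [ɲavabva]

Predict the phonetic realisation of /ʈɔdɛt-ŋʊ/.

The data show regressive voicing assimilation: /q/ → [ɢ] before /ɴ/; /ʈ/ → [ɖ] before /ɳ/; /p/ → [b] before /v/. In each pair only voicing changes, matching the following consonant, while place and manner stay constant.
/t/ is a voiceless alveolar stop. The following trigger /ŋ/ is voiced, so /t/ must become voiced as well.
Changing only its voicing to voiced gives [d] — the voiced alveolar stop.

[ʈɔdɛdŋʊ]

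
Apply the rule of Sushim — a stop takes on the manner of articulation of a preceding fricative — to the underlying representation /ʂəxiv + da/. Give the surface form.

[ʂəxivza]

The rule targets /d/ (voiced alveolar stop), which sits after the trigger /v/ (fricative).
The voiced alveolar fricative is [z], so /d/ → [z].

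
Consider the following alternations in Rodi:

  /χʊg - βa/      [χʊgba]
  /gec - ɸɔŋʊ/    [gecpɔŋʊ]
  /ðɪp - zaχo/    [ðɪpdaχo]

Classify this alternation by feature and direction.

Comparing underlying and surface forms, /β/ → [b] is the alternation; the neighbouring /g/ is constant.
The change fricative → stop matches the manner of the preceding /g/, identifying this as manner assimilation.
Place and voice are unchanged, so the assimilation is partial, not total.
The same holds elsewhere in the data: /ɸ/ → [p] after /c/ (fricative → stop, matching a stop); /z/ → [d] after /p/ (fricative → stop, matching a stop) — only manner changes, and always toward the preceding segment.
The trigger is the preceding segment, so the direction is progressive (perseverative).

progressive manner assimilation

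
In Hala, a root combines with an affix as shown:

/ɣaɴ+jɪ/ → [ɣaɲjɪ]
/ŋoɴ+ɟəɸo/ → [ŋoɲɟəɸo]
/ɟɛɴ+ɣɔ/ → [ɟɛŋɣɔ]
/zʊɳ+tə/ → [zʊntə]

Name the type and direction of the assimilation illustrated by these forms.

Comparing underlying and surface forms, /ɴ/ → [ɲ] is the alternation; the neighbouring /j/ is constant.
/ɴ/ is uvular while /j/ is palatal; the output [ɲ] is palatal, matching the trigger — so the feature that spreads is place.
Manner and voice are unchanged, so the assimilation is partial, not total.
The same holds elsewhere in the data: /ɴ/ → [ɲ] before /ɟ/ (uvular → palatal, matching palatal); /ɴ/ → [ŋ] before /ɣ/ (uvular → velar, matching velar); /ɳ/ → [n] before /t/ (retroflex → alveolar, matching alveolar) — only place changes, and always toward the following segment.
Since the segment that changes precedes the conditioning segment, the assimilation is regressive.

regressive place assimilation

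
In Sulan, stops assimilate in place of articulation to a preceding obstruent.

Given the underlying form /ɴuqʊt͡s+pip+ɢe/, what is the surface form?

The rule targets /p/ (voiceless bilabial stop), which sits after the trigger /t͡s/ (alveolar).
A voiceless alveolar stop is [t], so the surface segment is [t].
The same rule applies at the second boundary: /ɢ/ → [b] next to /p/.

[ɴuqʊt͡stipbe]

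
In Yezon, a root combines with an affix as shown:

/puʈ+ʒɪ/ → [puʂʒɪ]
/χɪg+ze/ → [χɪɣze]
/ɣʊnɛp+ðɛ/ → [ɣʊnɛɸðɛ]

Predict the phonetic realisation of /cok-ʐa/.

[coxʐa]

The data show regressive manner assimilation: /ʈ/ → [ʂ] before /ʒ/; /g/ → [ɣ] before /z/; /p/ → [ɸ] before /ð/. In each pair only manner changes, matching the following consonant, while place and voice stay constant.
The rule targets /k/ (voiceless velar stop), which sits before the trigger /ʐ/ (fricative).
Changing only its manner to fricative gives [x] — the voiceless velar fricative.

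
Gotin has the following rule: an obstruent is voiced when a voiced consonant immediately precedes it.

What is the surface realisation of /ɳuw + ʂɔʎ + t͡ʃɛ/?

[ɳuwʐɔʎd͡ʒɛ]

The rule targets /ʂ/ (voiceless retroflex fricative), which sits after the trigger /w/ (voiced).
A voiced retroflex fricative is [ʐ], so the surface segment is [ʐ].
The same rule applies at the second boundary: /t͡ʃ/ → [d͡ʒ] next to /ʎ/.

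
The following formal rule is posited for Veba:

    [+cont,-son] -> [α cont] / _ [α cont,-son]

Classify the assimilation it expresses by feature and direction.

regressive manner assimilation

The rule copies [cont] (continuancy) from the environment onto the target fricatives; since [±cont] encodes the stop/fricative manner contrast, the assimilating dimension is manner.
Since the environment is written after the underscore, the trigger follows the target; the direction is regressive.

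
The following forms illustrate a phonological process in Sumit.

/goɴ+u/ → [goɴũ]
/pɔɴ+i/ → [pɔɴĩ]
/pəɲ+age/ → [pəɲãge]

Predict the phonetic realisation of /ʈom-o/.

[ʈomõ]

The data show progressive nasality assimilation (vowel nasalisation): /u/ → [ũ] after /ɴ/; /i/ → [ĩ] after /ɴ/; /a/ → [ã] after /ɲ/ — a vowel is nasalised by an immediately preceding nasal consonant.
The vowel /o/ is adjacent to the preceding nasal /m/, so it acquires [+nasal] and surfaces as [õ].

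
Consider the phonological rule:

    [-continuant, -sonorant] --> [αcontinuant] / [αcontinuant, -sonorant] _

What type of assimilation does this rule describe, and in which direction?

The shared variable α links the value of [continuant] on the target to that of the neighbouring obstruent. [continuant] distinguishes stops from fricatives — a manner-of-articulation feature — so this is manner assimilation.
Since the environment is written before the underscore, the trigger precedes the target; the direction is progressive.

progressive manner assimilation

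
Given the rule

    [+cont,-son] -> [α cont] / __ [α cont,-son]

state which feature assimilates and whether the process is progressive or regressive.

regressive manner assimilation

The rule copies [cont] (continuancy) from the environment onto the target fricatives; since [±cont] encodes the stop/fricative manner contrast, the assimilating dimension is manner.
The conditioning segment sits to the right of the focus bar, meaning the trigger follows the segment that changes — regressive assimilation.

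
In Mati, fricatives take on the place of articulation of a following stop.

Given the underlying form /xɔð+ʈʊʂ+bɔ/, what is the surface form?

[xɔʐʈʊɸbɔ]

/ð/ is a voiced dental fricative. The following trigger /ʈ/ is retroflex, so /ð/ must become retroflex as well.
The voiced retroflex fricative is [ʐ], so /ð/ → [ʐ].
The same rule applies at the second boundary: /ʂ/ → [ɸ] next to /b/.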